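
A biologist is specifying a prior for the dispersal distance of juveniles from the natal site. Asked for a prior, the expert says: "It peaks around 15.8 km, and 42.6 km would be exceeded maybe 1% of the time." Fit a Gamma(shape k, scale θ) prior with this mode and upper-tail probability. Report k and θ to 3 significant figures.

Gamma(k,θ) with k>1 has mode (k−1)θ, so θ = 15.8/(k−1).
Need P(X < 42.6) = 0.99 with θ tied to k this way. Start at k = 2, θ = 15.8: P(X<42.6) ≈ 0.751.
Too low — raise k to concentrate. Iterating converges to k ≈ 5.69.
Then θ = 15.8/(5.69−1) ≈ 3.37.

k ≈ 5.69, θ ≈ 3.37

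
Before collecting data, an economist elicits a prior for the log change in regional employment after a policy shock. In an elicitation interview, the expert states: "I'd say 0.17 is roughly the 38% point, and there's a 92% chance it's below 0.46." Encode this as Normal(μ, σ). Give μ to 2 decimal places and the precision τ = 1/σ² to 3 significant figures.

μ = 0.22, τ = 34.8

For Normal(μ,σ), the p-quantile is μ + z_p·σ. Here z_{0.38} = -0.3055, z_{0.92} = 1.405.
So 0.17 = μ − 0.3055σ and 0.46 = μ + 1.405σ.
Subtracting: σ = (0.46 − 0.17)/(1.405 − (-0.3055)) = 0.17.
Then μ = 0.17 − (-0.3055)·0.17 = 0.22.
Precision τ = 1/σ² = 1/0.1695² = 34.8.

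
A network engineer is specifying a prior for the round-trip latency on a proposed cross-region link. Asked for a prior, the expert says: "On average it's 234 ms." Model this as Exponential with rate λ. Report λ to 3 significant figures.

Exponential mean = 1/λ, so λ = 1/234.0 = 0.00427.

λ ≈ 0.00427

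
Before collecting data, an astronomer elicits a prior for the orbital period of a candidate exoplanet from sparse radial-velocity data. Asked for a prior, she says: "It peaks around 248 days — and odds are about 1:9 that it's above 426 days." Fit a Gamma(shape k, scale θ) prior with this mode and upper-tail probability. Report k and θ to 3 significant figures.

k ≈ 7.48, θ ≈ 38.3

Gamma(k,θ) with k>1 has mode (k−1)θ, so θ = 248/(k−1).
Need P(X < 426) = 0.9 with θ tied to k this way. Start at k = 2, θ = 248: P(X<426) ≈ 0.512.
Too low — raise k to concentrate. Iterating converges to k ≈ 7.48.
Then θ = 248/(7.48−1) ≈ 38.3.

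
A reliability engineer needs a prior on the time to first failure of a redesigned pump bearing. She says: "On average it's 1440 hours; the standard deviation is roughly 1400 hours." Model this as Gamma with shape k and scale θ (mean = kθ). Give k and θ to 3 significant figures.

k ≈ 1.06, θ ≈ 1360

For Gamma(k, scale θ): mean = kθ, variance = kθ², so CV = 1/√k.
CV = SD/mean = 1400/1440 = 0.9722, hence k = 1/CV² = 1.06.
Then θ = mean/k = 1440/1.06 = 1360.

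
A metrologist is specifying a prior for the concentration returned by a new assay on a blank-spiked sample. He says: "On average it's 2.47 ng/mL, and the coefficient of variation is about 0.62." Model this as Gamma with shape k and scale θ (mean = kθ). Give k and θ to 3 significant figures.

k ≈ 2.6, θ ≈ 0.949

For Gamma(k, scale θ): mean = kθ, variance = kθ², so CV = 1/√k.
CV = 0.62, hence k = 1/CV² = 2.6.
Then θ = mean/k = 2.47/2.6 = 0.949.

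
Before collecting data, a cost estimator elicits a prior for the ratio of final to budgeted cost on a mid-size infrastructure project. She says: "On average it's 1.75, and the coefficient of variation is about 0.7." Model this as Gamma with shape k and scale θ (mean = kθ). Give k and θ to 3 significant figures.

k ≈ 2.04, θ ≈ 0.857

For Gamma(k, scale θ): mean = kθ, variance = kθ², so CV = 1/√k.
CV = 0.7, hence k = 1/CV² = 2.04.
Then θ = mean/k = 1.75/2.04 = 0.857.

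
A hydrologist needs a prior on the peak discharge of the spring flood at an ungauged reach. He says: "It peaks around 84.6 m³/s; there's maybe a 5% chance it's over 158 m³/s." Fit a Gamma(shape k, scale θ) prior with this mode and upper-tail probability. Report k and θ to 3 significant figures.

k ≈ 8.13, θ ≈ 11.9

Gamma(k,θ) with k>1 has mode (k−1)θ, so θ = 84.6/(k−1).
Need P(X < 158) = 0.95 with θ tied to k this way. Start at k = 2, θ = 84.6: P(X<158) ≈ 0.557.
Too low — raise k to concentrate. Iterating converges to k ≈ 8.13.
Then θ = 84.6/(8.13−1) ≈ 11.9.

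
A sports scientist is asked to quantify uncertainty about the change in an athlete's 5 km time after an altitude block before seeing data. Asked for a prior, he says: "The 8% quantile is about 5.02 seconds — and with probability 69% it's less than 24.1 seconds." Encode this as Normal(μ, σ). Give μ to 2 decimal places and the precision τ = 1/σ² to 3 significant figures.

μ = 19.12, τ = 0.00993

The p-quantile of Normal(μ,σ) is μ + z_p·σ, with z_{0.08} = -1.405 and z_{0.69} = 0.4959.
Eliminate σ: μ = (z₂·x₁ − z₁·x₂)/(z₂ − z₁) = (0.4959·5.02 − (-1.405)·24.1)/1.901 = 19.12.
Then σ = (x₂ − x₁)/(z₂ − z₁) = (24.1 − 5.02)/1.901 = 10.04.
Precision τ = 1/σ² = 1/10.04² = 0.00993.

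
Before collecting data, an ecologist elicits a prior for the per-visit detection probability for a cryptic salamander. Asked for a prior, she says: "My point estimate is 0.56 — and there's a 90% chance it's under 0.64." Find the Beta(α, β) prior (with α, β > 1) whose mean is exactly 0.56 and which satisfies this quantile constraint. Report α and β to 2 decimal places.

α ≈ 34.84, β ≈ 27.38

With mean 0.56 fixed, write α = 0.56s, β = 0.44s where s = α+β.
Need P(θ < 0.64) = 0.9 under Beta(0.56s, 0.44s). Normal approximation: (q−m)/√(m(1−m)/s) ≈ z_{0.9} = 1.28, so s ≈ 0.56·0.44·(1.28)²/(0.64−0.56)² = 63.2.
At s = 63.2: P(θ<0.64) ≈ 0.902. Adjusting to match 0.9 gives s ≈ 62.22.
So α = 0.56·62.22 ≈ 34.84, β = 0.44·62.22 ≈ 27.38.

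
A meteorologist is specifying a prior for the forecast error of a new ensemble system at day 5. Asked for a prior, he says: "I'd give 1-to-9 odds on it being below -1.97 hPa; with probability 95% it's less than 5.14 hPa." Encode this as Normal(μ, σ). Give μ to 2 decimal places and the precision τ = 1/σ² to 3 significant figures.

For Normal(μ,σ), the p-quantile is μ + z_p·σ. Here z_{0.1} = -1.282, z_{0.95} = 1.645.
So -1.97 = μ − 1.282σ and 5.14 = μ + 1.645σ.
Subtracting: σ = (5.14 − -1.97)/(1.645 − (-1.282)) = 2.43.
Then μ = -1.97 − (-1.282)·2.43 = 1.14.
Precision τ = 1/σ² = 1/2.43² = 0.169.

μ = 1.14, τ = 0.169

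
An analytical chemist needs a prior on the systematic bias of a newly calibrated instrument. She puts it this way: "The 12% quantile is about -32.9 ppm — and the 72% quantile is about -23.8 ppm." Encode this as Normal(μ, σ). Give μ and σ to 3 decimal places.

μ = -26.817, σ = 5.177

The p-quantile of Normal(μ,σ) is μ + z_p·σ, with z_{0.12} = -1.175 and z_{0.72} = 0.5828.
Eliminate σ: μ = (z₂·x₁ − z₁·x₂)/(z₂ − z₁) = (0.5828·-32.9 − (-1.175)·-23.8)/1.758 = -26.817.
Then σ = (x₂ − x₁)/(z₂ − z₁) = (-23.8 − -32.9)/1.758 = 5.177.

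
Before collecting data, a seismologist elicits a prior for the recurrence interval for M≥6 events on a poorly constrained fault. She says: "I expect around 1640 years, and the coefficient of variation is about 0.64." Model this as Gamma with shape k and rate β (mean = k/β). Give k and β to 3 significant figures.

k ≈ 2.44, β ≈ 0.00149

For Gamma(k, rate β): mean = k/β, variance = k/β², so CV = 1/√k.
CV = 0.64, hence k = 1/CV² = 2.44.
Then β = k/mean = 2.44/1640 = 0.00149.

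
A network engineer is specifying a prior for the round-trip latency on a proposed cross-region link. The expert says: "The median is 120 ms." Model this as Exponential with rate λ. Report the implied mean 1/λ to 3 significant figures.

mean ≈ 173 ms

Exponential median = ln 2 / λ, so λ = ln 2 / 120.0 = 0.00578.
Mean = 1/λ = 173 ms.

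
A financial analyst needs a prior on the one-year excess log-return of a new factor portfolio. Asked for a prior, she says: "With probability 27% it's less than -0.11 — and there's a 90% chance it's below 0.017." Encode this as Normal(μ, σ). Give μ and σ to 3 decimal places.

For Normal(μ,σ), the p-quantile is μ + z_p·σ. Here z_{0.27} = -0.6128, z_{0.9} = 1.282.
So -0.11 = μ − 0.6128σ and 0.017 = μ + 1.282σ.
Subtracting: σ = (0.017 − -0.11)/(1.282 − (-0.6128)) = 0.067.
Then μ = -0.11 − (-0.6128)·0.067 = -0.069.

μ = -0.069, σ = 0.067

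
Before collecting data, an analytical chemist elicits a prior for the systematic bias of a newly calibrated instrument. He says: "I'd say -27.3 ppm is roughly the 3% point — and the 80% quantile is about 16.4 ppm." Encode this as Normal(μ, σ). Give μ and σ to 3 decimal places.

The p-quantile of Normal(μ,σ) is μ + z_p·σ, with z_{0.03} = -1.881 and z_{0.8} = 0.8416.
Eliminate σ: μ = (z₂·x₁ − z₁·x₂)/(z₂ − z₁) = (0.8416·-27.3 − (-1.881)·16.4)/2.722 = 2.890.
Then σ = (x₂ − x₁)/(z₂ − z₁) = (16.4 − -27.3)/2.722 = 16.052.

μ = 2.890, σ = 16.052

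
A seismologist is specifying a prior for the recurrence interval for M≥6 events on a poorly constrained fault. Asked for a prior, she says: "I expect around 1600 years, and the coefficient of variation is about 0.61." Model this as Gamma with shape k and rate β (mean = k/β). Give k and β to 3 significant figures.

k ≈ 2.69, β ≈ 0.00168

For Gamma(k, rate β): mean = k/β, variance = k/β², so CV = 1/√k.
CV = 0.61, hence k = 1/CV² = 2.69.
Then β = k/mean = 2.69/1600 = 0.00168.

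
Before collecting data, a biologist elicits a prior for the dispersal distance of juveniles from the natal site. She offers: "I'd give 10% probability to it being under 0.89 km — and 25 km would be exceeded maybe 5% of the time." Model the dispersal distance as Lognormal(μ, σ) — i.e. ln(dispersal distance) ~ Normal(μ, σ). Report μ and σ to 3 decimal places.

μ ≈ 1.344, σ ≈ 1.140

If T ~ Lognormal(μ,σ) then ln T ~ Normal(μ,σ), so the p-quantile of ln T is μ + z_p·σ.
ln(0.89) = -0.1165 and ln(25) = 3.219; z_{0.1} = -1.282, z_{0.95} = 1.645.
σ = (3.219 − -0.1165)/(1.645 − (-1.282)) = 1.140.
μ = -0.1165 − (-1.282)·1.140 = 1.344.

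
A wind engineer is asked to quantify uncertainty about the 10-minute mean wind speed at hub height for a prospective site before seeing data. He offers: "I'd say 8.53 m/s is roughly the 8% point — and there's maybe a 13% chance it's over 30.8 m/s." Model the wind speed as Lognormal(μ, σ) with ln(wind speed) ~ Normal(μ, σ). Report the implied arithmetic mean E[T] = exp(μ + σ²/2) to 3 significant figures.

If T ~ Lognormal(μ,σ) then ln T ~ Normal(μ,σ), so the p-quantile of ln T is μ + z_p·σ.
ln(8.53) = 2.144 and ln(30.8) = 3.428; z_{0.08} = -1.405, z_{0.87} = 1.126.
σ = (3.428 − 2.144)/(1.126 − (-1.405)) = 0.507.
μ = 2.144 − (-1.405)·0.507 = 2.856.
E[T] = exp(μ + σ²/2) = exp(2.856 + 0.1286) = 19.8 m/s.

E[T] ≈ 19.8 m/s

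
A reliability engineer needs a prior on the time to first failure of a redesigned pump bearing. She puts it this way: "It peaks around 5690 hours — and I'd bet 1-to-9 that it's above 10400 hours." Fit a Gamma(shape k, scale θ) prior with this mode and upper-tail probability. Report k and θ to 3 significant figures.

Gamma(k,θ) with k>1 has mode (k−1)θ, so θ = 5690/(k−1).
Need P(X < 10400) = 0.9 with θ tied to k this way. Start at k = 2, θ = 5690: P(X<10400) ≈ 0.545.
Too low — raise k to concentrate. Iterating converges to k ≈ 6.24.
Then θ = 5690/(6.24−1) ≈ 1090.

k ≈ 6.24, θ ≈ 1090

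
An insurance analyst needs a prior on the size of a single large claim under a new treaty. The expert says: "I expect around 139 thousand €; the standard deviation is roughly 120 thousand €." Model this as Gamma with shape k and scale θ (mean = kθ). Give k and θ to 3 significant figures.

k ≈ 1.34, θ ≈ 104

For Gamma(k, scale θ): mean = kθ, variance = kθ², so CV = 1/√k.
CV = SD/mean = 120/139 = 0.8633, hence k = 1/CV² = 1.34.
Then θ = mean/k = 139/1.34 = 104.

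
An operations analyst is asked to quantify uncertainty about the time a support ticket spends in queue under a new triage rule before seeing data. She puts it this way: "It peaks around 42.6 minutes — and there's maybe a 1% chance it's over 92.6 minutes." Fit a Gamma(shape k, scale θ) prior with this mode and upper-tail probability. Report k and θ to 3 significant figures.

Gamma(k,θ) with k>1 has mode (k−1)θ, so θ = 42.6/(k−1).
Need P(X < 92.6) = 0.99 with θ tied to k this way. Start at k = 2, θ = 42.6: P(X<92.6) ≈ 0.639.
Too low — raise k to concentrate. Iterating converges to k ≈ 9.02.
Then θ = 42.6/(9.02−1) ≈ 5.31.

k ≈ 9.02, θ ≈ 5.31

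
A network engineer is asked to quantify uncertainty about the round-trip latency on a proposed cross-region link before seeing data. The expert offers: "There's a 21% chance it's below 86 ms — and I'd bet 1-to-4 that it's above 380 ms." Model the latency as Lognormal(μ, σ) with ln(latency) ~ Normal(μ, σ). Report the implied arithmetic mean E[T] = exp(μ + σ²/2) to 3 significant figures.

If T ~ Lognormal(μ,σ) then ln T ~ Normal(μ,σ), so the p-quantile of ln T is μ + z_p·σ.
ln(86) = 4.454 and ln(380) = 5.94; z_{0.21} = -0.8064, z_{0.8} = 0.8416.
σ = (5.94 − 4.454)/(0.8416 − (-0.8064)) = 0.902.
μ = 4.454 − (-0.8064)·0.902 = 5.181.
E[T] = exp(μ + σ²/2) = exp(5.181 + 0.4064) = 267 ms.

E[T] ≈ 267 ms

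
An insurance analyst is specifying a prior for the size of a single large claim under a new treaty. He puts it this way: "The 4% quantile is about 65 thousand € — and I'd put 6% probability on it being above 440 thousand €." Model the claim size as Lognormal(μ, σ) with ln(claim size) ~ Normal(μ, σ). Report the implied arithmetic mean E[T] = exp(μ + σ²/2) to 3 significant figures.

E[T] ≈ 212 thousand €

If T ~ Lognormal(μ,σ) then ln T ~ Normal(μ,σ), so the p-quantile of ln T is μ + z_p·σ.
ln(65) = 4.174 and ln(440) = 6.087; z_{0.04} = -1.751, z_{0.94} = 1.555.
σ = (6.087 − 4.174)/(1.555 − (-1.751)) = 0.579.
μ = 4.174 − (-1.751)·0.579 = 5.187.
E[T] = exp(μ + σ²/2) = exp(5.187 + 0.1674) = 212 thousand €.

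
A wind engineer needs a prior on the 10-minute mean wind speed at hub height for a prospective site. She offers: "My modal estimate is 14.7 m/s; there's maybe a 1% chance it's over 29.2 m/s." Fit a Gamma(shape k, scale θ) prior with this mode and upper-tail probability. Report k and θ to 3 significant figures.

Gamma(k,θ) with k>1 has mode (k−1)θ, so θ = 14.7/(k−1).
Need P(X < 29.2) = 0.99 with θ tied to k this way. Start at k = 2, θ = 14.7: P(X<29.2) ≈ 0.590.
Too low — raise k to concentrate. Iterating converges to k ≈ 11.4.
Then θ = 14.7/(11.4−1) ≈ 1.41.

k ≈ 11.4, θ ≈ 1.41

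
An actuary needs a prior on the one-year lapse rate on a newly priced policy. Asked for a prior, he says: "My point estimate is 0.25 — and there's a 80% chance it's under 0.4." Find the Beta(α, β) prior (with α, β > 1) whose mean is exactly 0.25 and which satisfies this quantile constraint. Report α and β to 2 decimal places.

α ≈ 1.24, β ≈ 3.73

With mean 0.25 fixed, write α = 0.25s, β = 0.75s where s = α+β.
Need P(θ < 0.4) = 0.8 under Beta(0.25s, 0.75s). Normal approximation: (q−m)/√(m(1−m)/s) ≈ z_{0.8} = 0.842, so s ≈ 0.25·0.75·(0.842)²/(0.4−0.25)² = 5.9.
At s = 5.9: P(θ<0.4) ≈ 0.814. Adjusting to match 0.8 gives s ≈ 4.97.
So α = 0.25·4.97 ≈ 1.24, β = 0.75·4.97 ≈ 3.73.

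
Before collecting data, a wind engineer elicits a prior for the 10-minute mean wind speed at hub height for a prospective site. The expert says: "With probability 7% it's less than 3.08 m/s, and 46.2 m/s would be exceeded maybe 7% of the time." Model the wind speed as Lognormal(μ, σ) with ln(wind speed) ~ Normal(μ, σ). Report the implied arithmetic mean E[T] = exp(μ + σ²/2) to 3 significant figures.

E[T] ≈ 18.2 m/s

If T ~ Lognormal(μ,σ) then ln T ~ Normal(μ,σ), so the p-quantile of ln T is μ + z_p·σ.
ln(3.08) = 1.125 and ln(46.2) = 3.833; z_{0.07} = -1.476, z_{0.93} = 1.476.
σ = (3.833 − 1.125)/(1.476 − (-1.476)) = 0.917.
μ = 1.125 − (-1.476)·0.917 = 2.479.
E[T] = exp(μ + σ²/2) = exp(2.479 + 0.4209) = 18.2 m/s.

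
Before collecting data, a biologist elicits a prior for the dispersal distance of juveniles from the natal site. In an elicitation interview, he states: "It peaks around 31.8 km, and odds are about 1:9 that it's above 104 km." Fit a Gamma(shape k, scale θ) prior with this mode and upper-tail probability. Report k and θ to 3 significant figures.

Gamma(k,θ) with k>1 has mode (k−1)θ, so θ = 31.8/(k−1).
Need P(X < 104) = 0.9 with θ tied to k this way. Start at k = 2, θ = 31.8: P(X<104) ≈ 0.838.
Too low — raise k to concentrate. Iterating converges to k ≈ 2.34.
Then θ = 31.8/(2.34−1) ≈ 23.7.

k ≈ 2.34, θ ≈ 23.7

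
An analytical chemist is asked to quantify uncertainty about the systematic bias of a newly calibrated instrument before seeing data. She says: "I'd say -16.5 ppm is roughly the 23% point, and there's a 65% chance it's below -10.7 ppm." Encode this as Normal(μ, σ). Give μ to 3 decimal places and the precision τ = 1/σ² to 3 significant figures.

The p-quantile of Normal(μ,σ) is μ + z_p·σ, with z_{0.23} = -0.7388 and z_{0.65} = 0.3853.
Eliminate σ: μ = (z₂·x₁ − z₁·x₂)/(z₂ − z₁) = (0.3853·-16.5 − (-0.7388)·-10.7)/1.124 = -12.688.
Then σ = (x₂ − x₁)/(z₂ − z₁) = (-10.7 − -16.5)/1.124 = 5.159.
Precision τ = 1/σ² = 1/5.159² = 0.0376.

μ = -12.688, τ = 0.0376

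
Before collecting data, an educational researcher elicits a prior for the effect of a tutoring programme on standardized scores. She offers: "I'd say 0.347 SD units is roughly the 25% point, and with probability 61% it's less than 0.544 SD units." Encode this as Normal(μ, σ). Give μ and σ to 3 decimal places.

μ = 0.486, σ = 0.207

For Normal(μ,σ), the p-quantile is μ + z_p·σ. Here z_{0.25} = -0.6745, z_{0.61} = 0.2793.
So 0.347 = μ − 0.6745σ and 0.544 = μ + 0.2793σ.
Subtracting: σ = (0.544 − 0.347)/(0.2793 − (-0.6745)) = 0.207.
Then μ = 0.347 − (-0.6745)·0.207 = 0.486.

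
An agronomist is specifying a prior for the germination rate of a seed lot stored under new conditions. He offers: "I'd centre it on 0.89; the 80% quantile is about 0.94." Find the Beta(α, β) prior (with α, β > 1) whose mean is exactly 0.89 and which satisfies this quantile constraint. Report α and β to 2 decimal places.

α ≈ 25.32, β ≈ 3.13

With mean 0.89 fixed, write α = 0.89s, β = 0.11s where s = α+β.
Need P(θ < 0.94) = 0.8 under Beta(0.89s, 0.11s). Normal approximation: (q−m)/√(m(1−m)/s) ≈ z_{0.8} = 0.842, so s ≈ 0.89·0.11·(0.842)²/(0.94−0.89)² = 27.7.
At s = 27.7: P(θ<0.94) ≈ 0.796. Adjusting to match 0.8 gives s ≈ 28.45.
So α = 0.89·28.45 ≈ 25.32, β = 0.11·28.45 ≈ 3.13.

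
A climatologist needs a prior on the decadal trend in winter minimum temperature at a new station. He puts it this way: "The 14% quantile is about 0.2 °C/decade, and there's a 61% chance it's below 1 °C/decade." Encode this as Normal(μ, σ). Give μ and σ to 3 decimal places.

μ = 0.836, σ = 0.588

For Normal(μ,σ), the p-quantile is μ + z_p·σ. Here z_{0.14} = -1.08, z_{0.61} = 0.2793.
So 0.2 = μ − 1.08σ and 1 = μ + 0.2793σ.
Subtracting: σ = (1 − 0.2)/(0.2793 − (-1.08)) = 0.588.
Then μ = 0.2 − (-1.08)·0.588 = 0.836.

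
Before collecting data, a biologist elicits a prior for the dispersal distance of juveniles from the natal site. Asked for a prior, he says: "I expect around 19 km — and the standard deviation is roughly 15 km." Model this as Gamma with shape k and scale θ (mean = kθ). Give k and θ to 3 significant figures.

For Gamma(k, scale θ): mean = kθ, variance = kθ², so CV = 1/√k.
CV = SD/mean = 15/19 = 0.7895, hence k = 1/CV² = 1.6.
Then θ = mean/k = 19/1.6 = 11.8.

k ≈ 1.6, θ ≈ 11.8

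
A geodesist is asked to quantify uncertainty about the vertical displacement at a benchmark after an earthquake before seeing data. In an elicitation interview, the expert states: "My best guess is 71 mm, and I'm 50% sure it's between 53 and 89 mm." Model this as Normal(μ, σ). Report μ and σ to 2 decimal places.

μ = 71.00, σ = 26.69

A symmetric 50% interval runs μ ± z·σ with z = 0.6745.
Half-width = 18, so σ = 18/0.6745 = 26.69.
μ is the stated best guess, 71.00.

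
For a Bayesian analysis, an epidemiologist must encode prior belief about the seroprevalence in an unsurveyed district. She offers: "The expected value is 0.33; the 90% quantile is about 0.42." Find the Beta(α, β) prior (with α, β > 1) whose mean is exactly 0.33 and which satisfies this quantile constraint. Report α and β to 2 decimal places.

With mean 0.33 fixed, write α = 0.33s, β = 0.67s where s = α+β.
Need P(θ < 0.42) = 0.9 under Beta(0.33s, 0.67s). Normal approximation: (q−m)/√(m(1−m)/s) ≈ z_{0.9} = 1.28, so s ≈ 0.33·0.67·(1.28)²/(0.42−0.33)² = 44.8.
At s = 44.8: P(θ<0.42) ≈ 0.897. Adjusting to match 0.9 gives s ≈ 46.01.
So α = 0.33·46.01 ≈ 15.18, β = 0.67·46.01 ≈ 30.83.

α ≈ 15.18, β ≈ 30.83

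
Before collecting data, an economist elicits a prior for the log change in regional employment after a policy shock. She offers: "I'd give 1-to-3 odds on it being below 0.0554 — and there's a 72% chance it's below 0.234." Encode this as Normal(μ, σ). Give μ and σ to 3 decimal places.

μ = 0.151, σ = 0.142

The p-quantile of Normal(μ,σ) is μ + z_p·σ, with z_{0.25} = -0.6745 and z_{0.72} = 0.5828.
Eliminate σ: μ = (z₂·x₁ − z₁·x₂)/(z₂ − z₁) = (0.5828·0.0554 − (-0.6745)·0.234)/1.257 = 0.151.
Then σ = (x₂ − x₁)/(z₂ − z₁) = (0.234 − 0.0554)/1.257 = 0.142.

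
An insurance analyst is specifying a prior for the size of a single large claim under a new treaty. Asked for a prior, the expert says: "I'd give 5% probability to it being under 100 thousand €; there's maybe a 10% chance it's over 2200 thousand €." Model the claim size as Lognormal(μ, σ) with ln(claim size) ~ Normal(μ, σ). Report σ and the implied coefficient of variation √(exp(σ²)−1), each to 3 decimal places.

σ ≈ 1.056, CV ≈ 1.432

If T ~ Lognormal(μ,σ) then ln T ~ Normal(μ,σ), so the p-quantile of ln T is μ + z_p·σ.
ln(100) = 4.605 and ln(2200) = 7.696; z_{0.05} = -1.645, z_{0.9} = 1.282.
σ = (7.696 − 4.605)/(1.282 − (-1.645)) = 1.056.
μ = 4.605 − (-1.645)·1.056 = 6.343.
CV = √(exp(σ²)−1) = √(exp(1.1157)−1) = 1.432.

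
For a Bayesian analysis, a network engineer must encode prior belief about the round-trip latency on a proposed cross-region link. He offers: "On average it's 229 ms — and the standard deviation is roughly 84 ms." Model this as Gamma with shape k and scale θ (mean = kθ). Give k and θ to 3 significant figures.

For Gamma(k, scale θ): mean = kθ, variance = kθ², so CV = 1/√k.
CV = SD/mean = 84/229 = 0.3668, hence k = 1/CV² = 7.43.
Then θ = mean/k = 229/7.43 = 30.8.

k ≈ 7.43, θ ≈ 30.8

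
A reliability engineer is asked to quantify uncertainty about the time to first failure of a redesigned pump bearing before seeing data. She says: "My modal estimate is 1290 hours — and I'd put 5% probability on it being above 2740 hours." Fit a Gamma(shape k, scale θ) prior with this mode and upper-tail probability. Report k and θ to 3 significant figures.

k ≈ 5.86, θ ≈ 265

Gamma(k,θ) with k>1 has mode (k−1)θ, so θ = 1290/(k−1).
Need P(X < 2740) = 0.95 with θ tied to k this way. Start at k = 2, θ = 1290: P(X<2740) ≈ 0.627.
Too low — raise k to concentrate. Iterating converges to k ≈ 5.86.
Then θ = 1290/(5.86−1) ≈ 265.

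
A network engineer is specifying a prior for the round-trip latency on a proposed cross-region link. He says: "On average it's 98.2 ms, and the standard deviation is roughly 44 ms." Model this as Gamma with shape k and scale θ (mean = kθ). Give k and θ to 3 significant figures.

For Gamma(k, scale θ): mean = kθ, variance = kθ², so CV = 1/√k.
CV = SD/mean = 44/98.2 = 0.4481, hence k = 1/CV² = 4.98.
Then θ = mean/k = 98.2/4.98 = 19.7.

k ≈ 4.98, θ ≈ 19.7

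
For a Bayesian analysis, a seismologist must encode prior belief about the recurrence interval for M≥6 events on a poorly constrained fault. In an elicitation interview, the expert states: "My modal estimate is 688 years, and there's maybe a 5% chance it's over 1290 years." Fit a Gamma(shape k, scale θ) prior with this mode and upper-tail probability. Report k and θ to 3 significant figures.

Gamma(k,θ) with k>1 has mode (k−1)θ, so θ = 688/(k−1).
Need P(X < 1290) = 0.95 with θ tied to k this way. Start at k = 2, θ = 688: P(X<1290) ≈ 0.559.
Too low — raise k to concentrate. Iterating converges to k ≈ 8.04.
Then θ = 688/(8.04−1) ≈ 97.7.

k ≈ 8.04, θ ≈ 97.7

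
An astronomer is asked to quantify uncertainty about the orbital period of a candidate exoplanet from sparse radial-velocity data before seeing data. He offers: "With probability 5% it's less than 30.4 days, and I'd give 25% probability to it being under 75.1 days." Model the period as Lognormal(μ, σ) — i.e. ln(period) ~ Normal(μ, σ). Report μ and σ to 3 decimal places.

μ ≈ 4.947, σ ≈ 0.932

If T ~ Lognormal(μ,σ) then ln T ~ Normal(μ,σ), so the p-quantile of ln T is μ + z_p·σ.
ln(30.4) = 3.414 and ln(75.1) = 4.319; z_{0.05} = -1.645, z_{0.25} = -0.6745.
σ = (4.319 − 3.414)/(-0.6745 − (-1.645)) = 0.932.
μ = 3.414 − (-1.645)·0.932 = 4.947.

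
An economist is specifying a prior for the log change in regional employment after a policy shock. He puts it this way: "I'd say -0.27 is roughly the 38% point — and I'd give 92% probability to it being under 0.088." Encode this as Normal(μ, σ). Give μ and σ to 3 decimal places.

For Normal(μ,σ), the p-quantile is μ + z_p·σ. Here z_{0.38} = -0.3055, z_{0.92} = 1.405.
So -0.27 = μ − 0.3055σ and 0.088 = μ + 1.405σ.
Subtracting: σ = (0.088 − -0.27)/(1.405 − (-0.3055)) = 0.209.
Then μ = -0.27 − (-0.3055)·0.209 = -0.206.

μ = -0.206, σ = 0.209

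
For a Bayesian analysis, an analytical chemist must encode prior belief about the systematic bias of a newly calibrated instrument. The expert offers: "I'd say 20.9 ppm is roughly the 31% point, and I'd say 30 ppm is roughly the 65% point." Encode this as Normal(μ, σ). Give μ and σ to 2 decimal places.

μ = 26.02, σ = 10.33

For Normal(μ,σ), the p-quantile is μ + z_p·σ. Here z_{0.31} = -0.4959, z_{0.65} = 0.3853.
So 20.9 = μ − 0.4959σ and 30 = μ + 0.3853σ.
Subtracting: σ = (30 − 20.9)/(0.3853 − (-0.4959)) = 10.33.
Then μ = 20.9 − (-0.4959)·10.33 = 26.02.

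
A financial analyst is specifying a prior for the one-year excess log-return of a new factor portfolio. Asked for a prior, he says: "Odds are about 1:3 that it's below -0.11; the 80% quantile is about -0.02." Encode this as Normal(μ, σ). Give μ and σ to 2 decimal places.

μ = -0.07, σ = 0.06

The p-quantile of Normal(μ,σ) is μ + z_p·σ, with z_{0.25} = -0.6745 and z_{0.8} = 0.8416.
Eliminate σ: μ = (z₂·x₁ − z₁·x₂)/(z₂ − z₁) = (0.8416·-0.11 − (-0.6745)·-0.02)/1.516 = -0.07.
Then σ = (x₂ − x₁)/(z₂ − z₁) = (-0.02 − -0.11)/1.516 = 0.06.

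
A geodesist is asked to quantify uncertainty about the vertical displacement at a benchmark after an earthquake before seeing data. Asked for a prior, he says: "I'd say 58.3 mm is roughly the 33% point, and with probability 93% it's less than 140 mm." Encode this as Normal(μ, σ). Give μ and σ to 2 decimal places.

The p-quantile of Normal(μ,σ) is μ + z_p·σ, with z_{0.33} = -0.4399 and z_{0.93} = 1.476.
Eliminate σ: μ = (z₂·x₁ − z₁·x₂)/(z₂ − z₁) = (1.476·58.3 − (-0.4399)·140)/1.916 = 77.06.
Then σ = (x₂ − x₁)/(z₂ − z₁) = (140 − 58.3)/1.916 = 42.65.

μ = 77.06, σ = 42.65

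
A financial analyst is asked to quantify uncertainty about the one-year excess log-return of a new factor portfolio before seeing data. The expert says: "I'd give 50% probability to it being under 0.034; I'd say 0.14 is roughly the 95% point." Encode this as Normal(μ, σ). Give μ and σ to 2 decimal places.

μ = 0.03, σ = 0.06

The p-quantile of Normal(μ,σ) is μ + z_p·σ, with z_{0.5} = 0 and z_{0.95} = 1.645.
Eliminate σ: μ = (z₂·x₁ − z₁·x₂)/(z₂ − z₁) = (1.645·0.034 − (0)·0.14)/1.645 = 0.03.
Then σ = (x₂ − x₁)/(z₂ − z₁) = (0.14 − 0.034)/1.645 = 0.06.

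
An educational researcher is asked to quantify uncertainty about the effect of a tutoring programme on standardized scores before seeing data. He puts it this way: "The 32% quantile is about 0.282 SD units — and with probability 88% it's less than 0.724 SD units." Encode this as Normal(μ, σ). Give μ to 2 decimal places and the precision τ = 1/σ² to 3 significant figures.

μ = 0.41, τ = 13.8

The p-quantile of Normal(μ,σ) is μ + z_p·σ, with z_{0.32} = -0.4677 and z_{0.88} = 1.175.
Eliminate σ: μ = (z₂·x₁ − z₁·x₂)/(z₂ − z₁) = (1.175·0.282 − (-0.4677)·0.724)/1.643 = 0.41.
Then σ = (x₂ − x₁)/(z₂ − z₁) = (0.724 − 0.282)/1.643 = 0.27.
Precision τ = 1/σ² = 1/0.2691² = 13.8.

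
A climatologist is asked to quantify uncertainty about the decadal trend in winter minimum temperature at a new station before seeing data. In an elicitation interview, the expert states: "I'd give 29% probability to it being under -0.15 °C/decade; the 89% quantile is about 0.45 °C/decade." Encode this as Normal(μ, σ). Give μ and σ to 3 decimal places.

μ = 0.037, σ = 0.337

The p-quantile of Normal(μ,σ) is μ + z_p·σ, with z_{0.29} = -0.5534 and z_{0.89} = 1.227.
Eliminate σ: μ = (z₂·x₁ − z₁·x₂)/(z₂ − z₁) = (1.227·-0.15 − (-0.5534)·0.45)/1.78 = 0.037.
Then σ = (x₂ − x₁)/(z₂ − z₁) = (0.45 − -0.15)/1.78 = 0.337.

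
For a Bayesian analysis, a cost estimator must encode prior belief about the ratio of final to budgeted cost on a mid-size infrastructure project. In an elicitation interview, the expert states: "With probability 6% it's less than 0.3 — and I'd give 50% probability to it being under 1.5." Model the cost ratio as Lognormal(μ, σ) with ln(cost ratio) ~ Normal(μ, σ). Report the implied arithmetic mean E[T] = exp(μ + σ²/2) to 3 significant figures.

If T ~ Lognormal(μ,σ) then ln T ~ Normal(μ,σ), so the p-quantile of ln T is μ + z_p·σ.
ln(0.3) = -1.204 and ln(1.5) = 0.4055; z_{0.06} = -1.555, z_{0.5} = 0.
σ = (0.4055 − -1.204)/(0 − (-1.555)) = 1.035.
μ = -1.204 − (-1.555)·1.035 = 0.405.
E[T] = exp(μ + σ²/2) = exp(0.405 + 0.5358) = 2.56.

E[T] ≈ 2.56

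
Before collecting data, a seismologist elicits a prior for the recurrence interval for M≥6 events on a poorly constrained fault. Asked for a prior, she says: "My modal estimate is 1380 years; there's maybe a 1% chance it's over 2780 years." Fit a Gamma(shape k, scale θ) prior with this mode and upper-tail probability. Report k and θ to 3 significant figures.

Gamma(k,θ) with k>1 has mode (k−1)θ, so θ = 1380/(k−1).
Need P(X < 2780) = 0.99 with θ tied to k this way. Start at k = 2, θ = 1380: P(X<2780) ≈ 0.598.
Too low — raise k to concentrate. Iterating converges to k ≈ 11.
Then θ = 1380/(11−1) ≈ 138.

k ≈ 11, θ ≈ 138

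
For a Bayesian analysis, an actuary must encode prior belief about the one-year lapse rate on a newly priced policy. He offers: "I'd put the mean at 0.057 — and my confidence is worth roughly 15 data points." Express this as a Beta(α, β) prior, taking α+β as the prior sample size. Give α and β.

α = 0.855, β = 14.145

Under the effective-sample-size interpretation, Beta(α, β) has prior mean α/(α+β) and prior sample size α+β.
So α+β = 15 and α/(α+β) = 0.057, giving α = 0.057·15 = 0.855 and β = 15 − 0.855 = 14.145.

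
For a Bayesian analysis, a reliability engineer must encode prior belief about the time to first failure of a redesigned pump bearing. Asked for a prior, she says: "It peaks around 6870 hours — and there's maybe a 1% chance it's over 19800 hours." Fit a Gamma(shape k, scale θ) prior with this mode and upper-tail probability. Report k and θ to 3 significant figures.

Gamma(k,θ) with k>1 has mode (k−1)θ, so θ = 6870/(k−1).
Need P(X < 19800) = 0.99 with θ tied to k this way. Start at k = 2, θ = 6870: P(X<19800) ≈ 0.783.
Too low — raise k to concentrate. Iterating converges to k ≈ 5.06.
Then θ = 6870/(5.06−1) ≈ 1690.

k ≈ 5.06, θ ≈ 1690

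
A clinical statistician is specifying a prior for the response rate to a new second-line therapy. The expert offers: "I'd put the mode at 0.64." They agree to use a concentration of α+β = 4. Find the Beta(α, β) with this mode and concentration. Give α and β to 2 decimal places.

α = 2.28, β = 1.72

For α,β > 1 the Beta mode is (α−1)/(α+β−2). With α+β = 4, the mode is (α−1)/2.
Set (α−1)/2 = 0.64 → α = 1 + 0.64·2 = 2.28.
β = 4 − α = 1.72.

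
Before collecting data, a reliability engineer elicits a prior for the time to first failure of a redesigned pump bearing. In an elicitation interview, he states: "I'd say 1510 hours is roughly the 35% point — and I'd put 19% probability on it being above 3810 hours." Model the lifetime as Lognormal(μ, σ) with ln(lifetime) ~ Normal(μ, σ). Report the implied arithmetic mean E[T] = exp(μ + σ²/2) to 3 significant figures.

E[T] ≈ 2620 hours

If T ~ Lognormal(μ,σ) then ln T ~ Normal(μ,σ), so the p-quantile of ln T is μ + z_p·σ.
ln(1510) = 7.32 and ln(3810) = 8.245; z_{0.35} = -0.3853, z_{0.81} = 0.8779.
σ = (8.245 − 7.32)/(0.8779 − (-0.3853)) = 0.733.
μ = 7.32 − (-0.3853)·0.733 = 7.602.
E[T] = exp(μ + σ²/2) = exp(7.602 + 0.2684) = 2620 hours.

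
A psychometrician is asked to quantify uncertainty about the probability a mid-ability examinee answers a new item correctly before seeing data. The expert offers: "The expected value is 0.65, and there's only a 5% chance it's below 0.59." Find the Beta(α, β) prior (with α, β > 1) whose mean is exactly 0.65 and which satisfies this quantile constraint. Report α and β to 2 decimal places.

With mean 0.65 fixed, write α = 0.65s, β = 0.35s where s = α+β.
Need P(θ < 0.59) = 0.05 under Beta(0.65s, 0.35s). Normal approximation: (q−m)/√(m(1−m)/s) ≈ z_{0.05} = -1.64, so s ≈ 0.65·0.35·(-1.64)²/(0.59−0.65)² = 171.0.
At s = 171.0: P(θ<0.59) ≈ 0.052. Adjusting to match 0.05 gives s ≈ 175.71.
So α = 0.65·175.71 ≈ 114.21, β = 0.35·175.71 ≈ 61.50.

α ≈ 114.21, β ≈ 61.50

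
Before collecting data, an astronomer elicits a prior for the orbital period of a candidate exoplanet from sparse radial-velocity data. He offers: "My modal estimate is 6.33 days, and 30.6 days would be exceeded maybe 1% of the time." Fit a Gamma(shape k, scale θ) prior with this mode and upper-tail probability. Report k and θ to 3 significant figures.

k ≈ 2.59, θ ≈ 3.97

Gamma(k,θ) with k>1 has mode (k−1)θ, so θ = 6.33/(k−1).
Need P(X < 30.6) = 0.99 with θ tied to k this way. Start at k = 2, θ = 6.33: P(X<30.6) ≈ 0.954.
Too low — raise k to concentrate. Iterating converges to k ≈ 2.59.
Then θ = 6.33/(2.59−1) ≈ 3.97.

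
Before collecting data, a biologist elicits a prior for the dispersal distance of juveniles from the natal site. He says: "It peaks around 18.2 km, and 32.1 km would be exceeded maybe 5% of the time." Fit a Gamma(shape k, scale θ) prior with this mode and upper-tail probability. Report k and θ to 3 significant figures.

Gamma(k,θ) with k>1 has mode (k−1)θ, so θ = 18.2/(k−1).
Need P(X < 32.1) = 0.95 with θ tied to k this way. Start at k = 2, θ = 18.2: P(X<32.1) ≈ 0.526.
Too low — raise k to concentrate. Iterating converges to k ≈ 9.66.
Then θ = 18.2/(9.66−1) ≈ 2.1.

k ≈ 9.66, θ ≈ 2.1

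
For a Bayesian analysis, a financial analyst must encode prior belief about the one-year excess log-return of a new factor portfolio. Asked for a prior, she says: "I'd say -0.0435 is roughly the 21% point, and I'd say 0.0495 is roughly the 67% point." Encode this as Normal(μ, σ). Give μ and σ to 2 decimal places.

The p-quantile of Normal(μ,σ) is μ + z_p·σ, with z_{0.21} = -0.8064 and z_{0.67} = 0.4399.
Eliminate σ: μ = (z₂·x₁ − z₁·x₂)/(z₂ − z₁) = (0.4399·-0.0435 − (-0.8064)·0.0495)/1.246 = 0.02.
Then σ = (x₂ − x₁)/(z₂ − z₁) = (0.0495 − -0.0435)/1.246 = 0.07.

μ = 0.02, σ = 0.07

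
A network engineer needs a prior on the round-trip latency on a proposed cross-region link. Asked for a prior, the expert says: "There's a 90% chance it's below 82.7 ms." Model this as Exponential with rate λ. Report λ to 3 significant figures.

P(T < 82.7) = 1 − e^(−λ·82.7) = 0.9, so λ = −ln(1−0.9)/82.7 = −ln(0.1)/82.7 = 0.0278.

λ ≈ 0.0278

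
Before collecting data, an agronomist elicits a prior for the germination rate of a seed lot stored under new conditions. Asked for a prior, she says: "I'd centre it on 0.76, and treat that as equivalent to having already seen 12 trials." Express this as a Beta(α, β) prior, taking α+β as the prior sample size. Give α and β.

α = 9.12, β = 2.88

Under the effective-sample-size interpretation, Beta(α, β) has prior mean α/(α+β) and prior sample size α+β.
So α+β = 12 and α/(α+β) = 0.76, giving α = 0.76·12 = 9.12 and β = 12 − 9.12 = 2.88.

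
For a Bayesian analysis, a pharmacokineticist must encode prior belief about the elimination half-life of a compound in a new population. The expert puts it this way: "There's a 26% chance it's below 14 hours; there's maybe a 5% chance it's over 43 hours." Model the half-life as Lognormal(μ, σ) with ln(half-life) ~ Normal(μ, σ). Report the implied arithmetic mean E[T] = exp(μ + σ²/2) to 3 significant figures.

If T ~ Lognormal(μ,σ) then ln T ~ Normal(μ,σ), so the p-quantile of ln T is μ + z_p·σ.
ln(14) = 2.639 and ln(43) = 3.761; z_{0.26} = -0.6433, z_{0.95} = 1.645.
σ = (3.761 − 2.639)/(1.645 − (-0.6433)) = 0.490.
μ = 2.639 − (-0.6433)·0.490 = 2.955.
E[T] = exp(μ + σ²/2) = exp(2.955 + 0.1202) = 21.6 hours.

E[T] ≈ 21.6 hours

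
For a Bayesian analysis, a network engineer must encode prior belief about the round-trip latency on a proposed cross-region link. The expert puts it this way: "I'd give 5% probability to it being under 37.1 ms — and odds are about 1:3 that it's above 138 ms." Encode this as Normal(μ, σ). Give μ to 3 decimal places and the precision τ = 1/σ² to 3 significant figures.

The p-quantile of Normal(μ,σ) is μ + z_p·σ, with z_{0.05} = -1.645 and z_{0.75} = 0.6745.
Eliminate σ: μ = (z₂·x₁ − z₁·x₂)/(z₂ − z₁) = (0.6745·37.1 − (-1.645)·138)/2.319 = 108.657.
Then σ = (x₂ − x₁)/(z₂ − z₁) = (138 − 37.1)/2.319 = 43.504.
Precision τ = 1/σ² = 1/43.5² = 0.000528.

μ = 108.657, τ = 0.000528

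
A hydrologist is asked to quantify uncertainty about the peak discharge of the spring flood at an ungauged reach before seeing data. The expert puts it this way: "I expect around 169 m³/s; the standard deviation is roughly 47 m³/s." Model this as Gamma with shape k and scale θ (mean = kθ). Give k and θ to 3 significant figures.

k ≈ 12.9, θ ≈ 13.1

For Gamma(k, scale θ): mean = kθ, variance = kθ², so CV = 1/√k.
CV = SD/mean = 47/169 = 0.2781, hence k = 1/CV² = 12.9.
Then θ = mean/k = 169/12.9 = 13.1.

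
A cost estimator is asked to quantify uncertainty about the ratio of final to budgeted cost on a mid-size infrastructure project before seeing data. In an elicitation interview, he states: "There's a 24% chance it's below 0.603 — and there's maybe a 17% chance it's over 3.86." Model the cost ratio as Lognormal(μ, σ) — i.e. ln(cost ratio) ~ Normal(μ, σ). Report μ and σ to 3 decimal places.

If T ~ Lognormal(μ,σ) then ln T ~ Normal(μ,σ), so the p-quantile of ln T is μ + z_p·σ.
ln(0.603) = -0.5058 and ln(3.86) = 1.351; z_{0.24} = -0.7063, z_{0.83} = 0.9542.
σ = (1.351 − -0.5058)/(0.9542 − (-0.7063)) = 1.118.
μ = -0.5058 − (-0.7063)·1.118 = 0.284.

μ ≈ 0.284, σ ≈ 1.118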